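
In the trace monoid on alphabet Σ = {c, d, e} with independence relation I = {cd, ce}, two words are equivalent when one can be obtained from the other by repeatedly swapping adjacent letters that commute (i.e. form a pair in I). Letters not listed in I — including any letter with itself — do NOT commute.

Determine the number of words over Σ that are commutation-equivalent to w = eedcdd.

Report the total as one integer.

6

piece 0:e — minimal
piece 1:e rests on {0:e}
piece 2:d rests on {1:e}
piece 3:c — minimal
piece 4:d rests on {2:d}
piece 5:d rests on {4:d}
minimal pieces: {0:e, 3:c}
ways to finish when only these pieces remain (= sum over removing one remaining piece with nothing left below it):
  1 left: {3}→1  {5}→1
  2 left: {3,5}→2  {4,5}→1
  3 left: {2,4,5}→1  {3,4,5}→3
  4 left: {1,2,4,5}→1  {2,3,4,5}→4
  placing 0:e first → 5 extensions
  placing 3:c first → 1 extensions
total linear extensions = 6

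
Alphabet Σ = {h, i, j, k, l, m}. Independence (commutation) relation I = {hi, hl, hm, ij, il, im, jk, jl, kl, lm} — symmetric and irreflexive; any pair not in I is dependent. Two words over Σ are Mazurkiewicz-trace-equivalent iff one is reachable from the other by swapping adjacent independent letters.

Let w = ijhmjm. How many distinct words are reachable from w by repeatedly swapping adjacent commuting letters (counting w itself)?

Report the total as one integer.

12

#0=i has no predecessor
#1=j has no predecessor
#2=h depends on [1:j]
#3=m depends on [1:j]
#4=j depends on [2:h, 3:m]
#5=m depends on [4:j]
sources: [0:i, 1:j]
N(rest) = Σ N(rest − s) over sources s of rest; N(one piece) = 1:
  size 1 → [0]=1  [5]=1
  size 2 → [0,5]=2  [4,5]=1
  size 3 → [0,4,5]=3  [2,4,5]=1  [3,4,5]=1
  size 4 → [0,2,4,5]=4  [0,3,4,5]=4  [2,3,4,5]=2
  first=0(i) contributes 2
  first=1(j) contributes 10
|[w]| = 12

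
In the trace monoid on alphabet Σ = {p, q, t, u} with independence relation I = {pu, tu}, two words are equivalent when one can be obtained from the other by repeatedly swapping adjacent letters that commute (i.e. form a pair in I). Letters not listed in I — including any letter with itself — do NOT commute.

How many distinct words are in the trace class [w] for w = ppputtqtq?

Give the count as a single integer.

6

piece 0:p — minimal
piece 1:p rests on {0:p}
piece 2:p rests on {1:p}
piece 3:u — minimal
piece 4:t rests on {2:p}
piece 5:t rests on {4:t}
piece 6:q rests on {3:u, 5:t}
piece 7:t rests on {6:q}
piece 8:q rests on {7:t}
minimal pieces: {0:p, 3:u}
ways to finish when only these pieces remain (= sum over removing one remaining piece with nothing left below it):
  1 left: {8}→1
  2 left: {7,8}→1
  3 left: {6,7,8}→1
  4 left: {3,6,7,8}→1  {5,6,7,8}→1
  5 left: {3,5,6,7,8}→2  {4,5,6,7,8}→1
  6 left: {2,4,5,6,7,8}→1  {3,4,5,6,7,8}→3
  7 left: {1,2,4,5,6,7,8}→1  {2,3,4,5,6,7,8}→4
  placing 0:p first → 5 extensions
  placing 3:u first → 1 extensions
total linear extensions = 6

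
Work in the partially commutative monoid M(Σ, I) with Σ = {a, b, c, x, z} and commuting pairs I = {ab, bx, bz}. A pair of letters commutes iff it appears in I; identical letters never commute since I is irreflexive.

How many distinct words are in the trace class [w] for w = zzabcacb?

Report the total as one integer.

4

drop 0:z onto floor
drop 1:z onto {0:z}
drop 2:a onto {1:z}
drop 3:b onto floor
drop 4:c onto {2:a, 3:b}
drop 5:a onto {4:c}
drop 6:c onto {5:a}
drop 7:b onto {6:c}
ground layer = {0:z, 3:b}
drop-orders for the pieces not yet dropped (sum over which currently-grounded one goes next):
  1 to go: {7} 1
  2 to go: {6,7} 1
  3 to go: {5,6,7} 1
  4 to go: {4,5,6,7} 1
  5 to go: {2,4,5,6,7} 1  {3,4,5,6,7} 1
  6 to go: {1,2,4,5,6,7} 1  {2,3,4,5,6,7} 2
  if 0:z drops first: 3 orders
  if 3:b drops first: 1 orders
heap linearizations: 4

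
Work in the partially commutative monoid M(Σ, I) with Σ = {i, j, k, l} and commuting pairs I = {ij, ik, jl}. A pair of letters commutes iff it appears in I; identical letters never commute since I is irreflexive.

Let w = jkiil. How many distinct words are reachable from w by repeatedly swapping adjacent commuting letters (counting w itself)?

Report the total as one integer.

piece 0:j — minimal
piece 1:k rests on {0:j}
piece 2:i — minimal
piece 3:i rests on {2:i}
piece 4:l rests on {1:k, 3:i}
minimal pieces: {0:j, 2:i}
ways to finish when only these pieces remain (= sum over removing one remaining piece with nothing left below it):
  1 left: {4}→1
  2 left: {1,4}→1  {3,4}→1
  3 left: {0,1,4}→1  {1,3,4}→2  {2,3,4}→1
  placing 0:j first → 3 extensions
  placing 2:i first → 3 extensions
total linear extensions = 6

6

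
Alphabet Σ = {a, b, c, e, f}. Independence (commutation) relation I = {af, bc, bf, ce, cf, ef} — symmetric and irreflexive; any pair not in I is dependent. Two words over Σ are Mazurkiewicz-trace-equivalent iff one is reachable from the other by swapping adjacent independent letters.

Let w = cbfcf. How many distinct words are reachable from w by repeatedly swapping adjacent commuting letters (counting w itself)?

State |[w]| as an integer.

30

drop 0:c onto floor
drop 1:b onto floor
drop 2:f onto floor
drop 3:c onto {0:c}
drop 4:f onto {2:f}
ground layer = {0:c, 1:b, 2:f}
drop-orders for the pieces not yet dropped (sum over which currently-grounded one goes next):
  1 to go: {1} 1  {3} 1  {4} 1
  2 to go: {0,3} 1  {1,3} 2  {1,4} 2  {2,4} 1  {3,4} 2
  3 to go: {0,1,3} 3  {0,3,4} 3  {1,2,4} 3  {1,3,4} 6  {2,3,4} 3
  if 0:c drops first: 12 orders
  if 1:b drops first: 6 orders
  if 2:f drops first: 12 orders
heap linearizations: 30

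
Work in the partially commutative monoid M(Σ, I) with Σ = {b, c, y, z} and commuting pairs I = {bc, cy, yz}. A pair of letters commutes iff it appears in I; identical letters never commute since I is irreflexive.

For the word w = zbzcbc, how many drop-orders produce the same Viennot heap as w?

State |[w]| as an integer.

3

#0=z has no predecessor
#1=b depends on [0:z]
#2=z depends on [1:b]
#3=c depends on [2:z]
#4=b depends on [2:z]
#5=c depends on [3:c]
sources: [0:z]
N(rest) = Σ N(rest − s) over sources s of rest; N(one piece) = 1:
  size 1 → [4]=1  [5]=1
  size 2 → [3,5]=1  [4,5]=2
  size 3 → [3,4,5]=3
  size 4 → [2,3,4,5]=3
  first=0(z) contributes 3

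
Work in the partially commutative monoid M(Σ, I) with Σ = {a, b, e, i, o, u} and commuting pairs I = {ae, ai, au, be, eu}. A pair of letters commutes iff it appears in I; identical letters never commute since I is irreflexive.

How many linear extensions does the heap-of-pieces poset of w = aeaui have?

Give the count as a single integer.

20

piece 0:a — minimal
piece 1:e — minimal
piece 2:a rests on {0:a}
piece 3:u — minimal
piece 4:i rests on {1:e, 3:u}
minimal pieces: {0:a, 1:e, 3:u}
ways to finish when only these pieces remain (= sum over removing one remaining piece with nothing left below it):
  1 left: {2}→1  {4}→1
  2 left: {0,2}→1  {1,4}→1  {2,4}→2  {3,4}→1
  3 left: {0,2,4}→3  {1,2,4}→3  {1,3,4}→2  {2,3,4}→3
  placing 0:a first → 8 extensions
  placing 1:e first → 6 extensions
  placing 3:u first → 6 extensions
total linear extensions = 20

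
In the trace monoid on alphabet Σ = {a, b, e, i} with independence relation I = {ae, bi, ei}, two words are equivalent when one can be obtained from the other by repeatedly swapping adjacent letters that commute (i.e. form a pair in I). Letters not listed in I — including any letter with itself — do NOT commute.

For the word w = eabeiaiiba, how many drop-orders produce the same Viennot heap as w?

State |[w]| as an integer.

51

0(e) covers ∅
1(a) covers ∅
2(b) covers 0:e, 1:a
3(e) covers 2:b
4(i) covers 1:a
5(a) covers 2:b, 4:i
6(i) covers 5:a
7(i) covers 6:i
8(b) covers 3:e, 5:a
9(a) covers 7:i, 8:b
floor of heap: 0:e, 1:a
completions by unplaced set U, small U first (add the entries for U minus each lowest piece of U):
  |U|=1: {9}:1
  |U|=2: {7,9}:1  {8,9}:1
  |U|=3: {3,8,9}:1  {6,7,9}:1  {7,8,9}:2
  |U|=4: {3,7,8,9}:3  {6,7,8,9}:3
  |U|=5: {3,6,7,8,9}:6  {5,6,7,8,9}:3
  |U|=6: {3,5,6,7,8,9}:9  {4,5,6,7,8,9}:3
  |U|=7: {2,3,5,6,7,8,9}:9  {3,4,5,6,7,8,9}:12
  |U|=8: {0,2,3,5,6,7,8,9}:9  {2,3,4,5,6,7,8,9}:21
  start at 0(e): 21
  start at 1(a): 30
sum over floor = 51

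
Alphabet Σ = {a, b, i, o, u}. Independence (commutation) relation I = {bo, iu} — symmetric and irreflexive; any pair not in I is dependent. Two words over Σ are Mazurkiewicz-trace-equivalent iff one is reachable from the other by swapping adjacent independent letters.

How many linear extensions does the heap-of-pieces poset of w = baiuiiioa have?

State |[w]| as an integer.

5

#0=b has no predecessor
#1=a depends on [0:b]
#2=i depends on [1:a]
#3=u depends on [1:a]
#4=i depends on [2:i]
#5=i depends on [4:i]
#6=i depends on [5:i]
#7=o depends on [3:u, 6:i]
#8=a depends on [7:o]
sources: [0:b]
N(rest) = Σ N(rest − s) over sources s of rest; N(one piece) = 1:
  size 1 → [8]=1
  size 2 → [7,8]=1
  size 3 → [3,7,8]=1  [6,7,8]=1
  size 4 → [3,6,7,8]=2  [5,6,7,8]=1
  size 5 → [3,5,6,7,8]=3  [4,5,6,7,8]=1
  size 6 → [2,4,5,6,7,8]=1  [3,4,5,6,7,8]=4
  size 7 → [2,3,4,5,6,7,8]=5
  first=0(b) contributes 5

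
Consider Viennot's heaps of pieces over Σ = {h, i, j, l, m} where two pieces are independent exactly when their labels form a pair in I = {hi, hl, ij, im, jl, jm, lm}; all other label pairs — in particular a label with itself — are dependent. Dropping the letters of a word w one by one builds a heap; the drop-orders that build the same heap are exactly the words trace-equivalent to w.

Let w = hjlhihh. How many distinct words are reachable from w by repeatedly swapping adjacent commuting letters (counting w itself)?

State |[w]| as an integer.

21

0(h) covers ∅
1(j) covers 0:h
2(l) covers ∅
3(h) covers 1:j
4(i) covers 2:l
5(h) covers 3:h
6(h) covers 5:h
floor of heap: 0:h, 2:l
completions by unplaced set U, small U first (add the entries for U minus each lowest piece of U):
  |U|=1: {4}:1  {6}:1
  |U|=2: {2,4}:1  {4,6}:2  {5,6}:1
  |U|=3: {2,4,6}:3  {3,5,6}:1  {4,5,6}:3
  |U|=4: {1,3,5,6}:1  {2,4,5,6}:6  {3,4,5,6}:4
  |U|=5: {0,1,3,5,6}:1  {1,3,4,5,6}:5  {2,3,4,5,6}:10
  start at 0(h): 15
  start at 2(l): 6
sum over floor = 21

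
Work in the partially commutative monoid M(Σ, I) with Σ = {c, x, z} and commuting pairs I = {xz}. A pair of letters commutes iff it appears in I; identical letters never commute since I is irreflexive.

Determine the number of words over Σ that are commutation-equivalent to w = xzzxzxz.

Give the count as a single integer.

0(x) covers ∅
1(z) covers ∅
2(z) covers 1:z
3(x) covers 0:x
4(z) covers 2:z
5(x) covers 3:x
6(z) covers 4:z
floor of heap: 0:x, 1:z
completions by unplaced set U, small U first (add the entries for U minus each lowest piece of U):
  |U|=1: {5}:1  {6}:1
  |U|=2: {3,5}:1  {4,6}:1  {5,6}:2
  |U|=3: {0,3,5}:1  {2,4,6}:1  {3,5,6}:3  {4,5,6}:3
  |U|=4: {0,3,5,6}:4  {1,2,4,6}:1  {2,4,5,6}:4  {3,4,5,6}:6
  |U|=5: {0,3,4,5,6}:10  {1,2,4,5,6}:5  {2,3,4,5,6}:10
  start at 0(x): 15
  start at 1(z): 20
sum over floor = 35

35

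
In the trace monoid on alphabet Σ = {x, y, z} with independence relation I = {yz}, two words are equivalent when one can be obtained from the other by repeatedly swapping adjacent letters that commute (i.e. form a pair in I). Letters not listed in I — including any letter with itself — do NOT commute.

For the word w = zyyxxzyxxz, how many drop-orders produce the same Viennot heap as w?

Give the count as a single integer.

0(z) covers ∅
1(y) covers ∅
2(y) covers 1:y
3(x) covers 0:z, 2:y
4(x) covers 3:x
5(z) covers 4:x
6(y) covers 4:x
7(x) covers 5:z, 6:y
8(x) covers 7:x
9(z) covers 8:x
floor of heap: 0:z, 1:y
completions by unplaced set U, small U first (add the entries for U minus each lowest piece of U):
  |U|=1: {9}:1
  |U|=2: {8,9}:1
  |U|=3: {7,8,9}:1
  |U|=4: {5,7,8,9}:1  {6,7,8,9}:1
  |U|=5: {5,6,7,8,9}:2
  |U|=6: {4,5,6,7,8,9}:2
  |U|=7: {3,4,5,6,7,8,9}:2
  |U|=8: {0,3,4,5,6,7,8,9}:2  {2,3,4,5,6,7,8,9}:2
  start at 0(z): 2
  start at 1(y): 4
sum over floor = 6

6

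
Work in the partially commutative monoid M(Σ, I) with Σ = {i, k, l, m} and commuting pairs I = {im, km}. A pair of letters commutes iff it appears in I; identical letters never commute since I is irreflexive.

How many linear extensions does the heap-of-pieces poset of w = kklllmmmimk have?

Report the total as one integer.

piece 0:k — minimal
piece 1:k rests on {0:k}
piece 2:l rests on {1:k}
piece 3:l rests on {2:l}
piece 4:l rests on {3:l}
piece 5:m rests on {4:l}
piece 6:m rests on {5:m}
piece 7:m rests on {6:m}
piece 8:i rests on {4:l}
piece 9:m rests on {7:m}
piece 10:k rests on {8:i}
minimal pieces: {0:k}
ways to finish when only these pieces remain (= sum over removing one remaining piece with nothing left below it):
  1 left: {9}→1  {10}→1
  2 left: {7,9}→1  {8,10}→1  {9,10}→2
  3 left: {6,7,9}→1  {7,9,10}→3  {8,9,10}→3
  4 left: {5,6,7,9}→1  {6,7,9,10}→4  {7,8,9,10}→6
  5 left: {5,6,7,9,10}→5  {6,7,8,9,10}→10
  6 left: {5,6,7,8,9,10}→15
  7 left: {4,5,6,7,8,9,10}→15
  8 left: {3,4,5,6,7,8,9,10}→15
  9 left: {2,3,4,5,6,7,8,9,10}→15
  placing 0:k first → 15 extensions

15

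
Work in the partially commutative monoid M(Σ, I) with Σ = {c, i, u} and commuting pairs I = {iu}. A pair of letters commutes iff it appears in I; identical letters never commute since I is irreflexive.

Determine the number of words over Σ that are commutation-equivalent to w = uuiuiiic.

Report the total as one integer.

drop 0:u onto floor
drop 1:u onto {0:u}
drop 2:i onto floor
drop 3:u onto {1:u}
drop 4:i onto {2:i}
drop 5:i onto {4:i}
drop 6:i onto {5:i}
drop 7:c onto {3:u, 6:i}
ground layer = {0:u, 2:i}
drop-orders for the pieces not yet dropped (sum over which currently-grounded one goes next):
  1 to go: {7} 1
  2 to go: {3,7} 1  {6,7} 1
  3 to go: {1,3,7} 1  {3,6,7} 2  {5,6,7} 1
  4 to go: {0,1,3,7} 1  {1,3,6,7} 3  {3,5,6,7} 3  {4,5,6,7} 1
  5 to go: {0,1,3,6,7} 4  {1,3,5,6,7} 6  {2,4,5,6,7} 1  {3,4,5,6,7} 4
  6 to go: {0,1,3,5,6,7} 10  {1,3,4,5,6,7} 10  {2,3,4,5,6,7} 5
  if 0:u drops first: 15 orders
  if 2:i drops first: 20 orders
heap linearizations: 35

35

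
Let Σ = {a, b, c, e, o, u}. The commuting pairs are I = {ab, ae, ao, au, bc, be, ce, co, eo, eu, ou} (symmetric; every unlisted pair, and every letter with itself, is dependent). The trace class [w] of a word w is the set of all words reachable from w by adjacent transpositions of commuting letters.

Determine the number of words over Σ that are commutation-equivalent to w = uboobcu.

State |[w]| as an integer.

5

0(u) covers ∅
1(b) covers 0:u
2(o) covers 1:b
3(o) covers 2:o
4(b) covers 3:o
5(c) covers 0:u
6(u) covers 4:b, 5:c
floor of heap: 0:u
completions by unplaced set U, small U first (add the entries for U minus each lowest piece of U):
  |U|=1: {6}:1
  |U|=2: {4,6}:1  {5,6}:1
  |U|=3: {3,4,6}:1  {4,5,6}:2
  |U|=4: {2,3,4,6}:1  {3,4,5,6}:3
  |U|=5: {1,2,3,4,6}:1  {2,3,4,5,6}:4
  start at 0(u): 5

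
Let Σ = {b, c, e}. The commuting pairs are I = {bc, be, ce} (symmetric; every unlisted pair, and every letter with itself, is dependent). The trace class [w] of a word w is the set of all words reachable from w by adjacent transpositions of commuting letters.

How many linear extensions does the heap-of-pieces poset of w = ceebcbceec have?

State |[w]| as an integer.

3150

0(c) covers ∅
1(e) covers ∅
2(e) covers 1:e
3(b) covers ∅
4(c) covers 0:c
5(b) covers 3:b
6(c) covers 4:c
7(e) covers 2:e
8(e) covers 7:e
9(c) covers 6:c
floor of heap: 0:c, 1:e, 3:b
completions by unplaced set U, small U first (add the entries for U minus each lowest piece of U):
  |U|=1: {5}:1  {8}:1  {9}:1
  |U|=2: {3,5}:1  {5,8}:2  {5,9}:2  {6,9}:1  {7,8}:1  {8,9}:2
  |U|=3: {2,7,8}:1  {3,5,8}:3  {3,5,9}:3  {4,6,9}:1  {5,6,9}:3  {5,7,8}:3  {5,8,9}:6  {6,8,9}:3  {7,8,9}:3
  |U|=4: {0,4,6,9}:1  {1,2,7,8}:1  {2,5,7,8}:4  {2,7,8,9}:4  {3,5,6,9}:6  {3,5,7,8}:6  {3,5,8,9}:12  {4,5,6,9}:4  {4,6,8,9}:4  {5,6,8,9}:12  {5,7,8,9}:12  {6,7,8,9}:6
  |U|=5: {0,4,5,6,9}:5  {0,4,6,8,9}:5  {1,2,5,7,8}:5  {1,2,7,8,9}:5  {2,3,5,7,8}:10  {2,5,7,8,9}:20  {2,6,7,8,9}:10  {3,4,5,6,9}:10  {3,5,6,8,9}:30  {3,5,7,8,9}:30  {4,5,6,8,9}:20  {4,6,7,8,9}:10  {5,6,7,8,9}:30
  |U|=6: {0,3,4,5,6,9}:15  {0,4,5,6,8,9}:30  {0,4,6,7,8,9}:15  {1,2,3,5,7,8}:15  {1,2,5,7,8,9}:30  {1,2,6,7,8,9}:15  {2,3,5,7,8,9}:60  {2,4,6,7,8,9}:20  {2,5,6,7,8,9}:60  {3,4,5,6,8,9}:60  {3,5,6,7,8,9}:90  {4,5,6,7,8,9}:60
  |U|=7: {0,2,4,6,7,8,9}:35  {0,3,4,5,6,8,9}:105  {0,4,5,6,7,8,9}:105  {1,2,3,5,7,8,9}:105  {1,2,4,6,7,8,9}:35  {1,2,5,6,7,8,9}:105  {2,3,5,6,7,8,9}:210  {2,4,5,6,7,8,9}:140  {3,4,5,6,7,8,9}:210
  |U|=8: {0,1,2,4,6,7,8,9}:70  {0,2,4,5,6,7,8,9}:280  {0,3,4,5,6,7,8,9}:420  {1,2,3,5,6,7,8,9}:420  {1,2,4,5,6,7,8,9}:280  {2,3,4,5,6,7,8,9}:560
  start at 0(c): 1260
  start at 1(e): 1260
  start at 3(b): 630
sum over floor = 3150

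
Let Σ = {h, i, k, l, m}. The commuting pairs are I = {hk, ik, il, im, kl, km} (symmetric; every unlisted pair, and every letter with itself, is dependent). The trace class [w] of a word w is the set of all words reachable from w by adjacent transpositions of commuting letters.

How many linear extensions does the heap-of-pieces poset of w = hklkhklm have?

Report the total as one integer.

56

drop 0:h onto floor
drop 1:k onto floor
drop 2:l onto {0:h}
drop 3:k onto {1:k}
drop 4:h onto {2:l}
drop 5:k onto {3:k}
drop 6:l onto {4:h}
drop 7:m onto {6:l}
ground layer = {0:h, 1:k}
drop-orders for the pieces not yet dropped (sum over which currently-grounded one goes next):
  1 to go: {5} 1  {7} 1
  2 to go: {3,5} 1  {5,7} 2  {6,7} 1
  3 to go: {1,3,5} 1  {3,5,7} 3  {4,6,7} 1  {5,6,7} 3
  4 to go: {1,3,5,7} 4  {2,4,6,7} 1  {3,5,6,7} 6  {4,5,6,7} 4
  5 to go: {0,2,4,6,7} 1  {1,3,5,6,7} 10  {2,4,5,6,7} 5  {3,4,5,6,7} 10
  6 to go: {0,2,4,5,6,7} 6  {1,3,4,5,6,7} 20  {2,3,4,5,6,7} 15
  if 0:h drops first: 35 orders
  if 1:k drops first: 21 orders
heap linearizations: 56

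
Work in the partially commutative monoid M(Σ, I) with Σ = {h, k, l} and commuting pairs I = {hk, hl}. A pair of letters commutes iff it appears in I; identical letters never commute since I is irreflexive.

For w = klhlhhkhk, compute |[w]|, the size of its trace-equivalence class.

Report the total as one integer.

126

0(k) covers ∅
1(l) covers 0:k
2(h) covers ∅
3(l) covers 1:l
4(h) covers 2:h
5(h) covers 4:h
6(k) covers 3:l
7(h) covers 5:h
8(k) covers 6:k
floor of heap: 0:k, 2:h
completions by unplaced set U, small U first (add the entries for U minus each lowest piece of U):
  |U|=1: {7}:1  {8}:1
  |U|=2: {5,7}:1  {6,8}:1  {7,8}:2
  |U|=3: {3,6,8}:1  {4,5,7}:1  {5,7,8}:3  {6,7,8}:3
  |U|=4: {1,3,6,8}:1  {2,4,5,7}:1  {3,6,7,8}:4  {4,5,7,8}:4  {5,6,7,8}:6
  |U|=5: {0,1,3,6,8}:1  {1,3,6,7,8}:5  {2,4,5,7,8}:5  {3,5,6,7,8}:10  {4,5,6,7,8}:10
  |U|=6: {0,1,3,6,7,8}:6  {1,3,5,6,7,8}:15  {2,4,5,6,7,8}:15  {3,4,5,6,7,8}:20
  |U|=7: {0,1,3,5,6,7,8}:21  {1,3,4,5,6,7,8}:35  {2,3,4,5,6,7,8}:35
  start at 0(k): 70
  start at 2(h): 56
sum over floor = 126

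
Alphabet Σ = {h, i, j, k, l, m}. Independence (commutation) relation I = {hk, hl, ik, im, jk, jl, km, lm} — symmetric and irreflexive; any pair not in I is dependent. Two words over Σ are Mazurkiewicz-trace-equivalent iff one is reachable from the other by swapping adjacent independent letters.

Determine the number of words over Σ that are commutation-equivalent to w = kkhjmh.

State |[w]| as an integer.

#0=k has no predecessor
#1=k depends on [0:k]
#2=h has no predecessor
#3=j depends on [2:h]
#4=m depends on [3:j]
#5=h depends on [4:m]
sources: [0:k, 2:h]
N(rest) = Σ N(rest − s) over sources s of rest; N(one piece) = 1:
  size 1 → [1]=1  [5]=1
  size 2 → [0,1]=1  [1,5]=2  [4,5]=1
  size 3 → [0,1,5]=3  [1,4,5]=3  [3,4,5]=1
  size 4 → [0,1,4,5]=6  [1,3,4,5]=4  [2,3,4,5]=1
  first=0(k) contributes 5
  first=2(h) contributes 10
|[w]| = 15

15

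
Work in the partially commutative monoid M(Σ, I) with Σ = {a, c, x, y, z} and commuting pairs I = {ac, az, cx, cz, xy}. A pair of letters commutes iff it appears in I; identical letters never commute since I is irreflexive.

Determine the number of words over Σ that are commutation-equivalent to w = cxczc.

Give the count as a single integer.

#0=c has no predecessor
#1=x has no predecessor
#2=c depends on [0:c]
#3=z depends on [1:x]
#4=c depends on [2:c]
sources: [0:c, 1:x]
N(rest) = Σ N(rest − s) over sources s of rest; N(one piece) = 1:
  size 1 → [3]=1  [4]=1
  size 2 → [1,3]=1  [2,4]=1  [3,4]=2
  size 3 → [0,2,4]=1  [1,3,4]=3  [2,3,4]=3
  first=0(c) contributes 6
  first=1(x) contributes 4
|[w]| = 10

10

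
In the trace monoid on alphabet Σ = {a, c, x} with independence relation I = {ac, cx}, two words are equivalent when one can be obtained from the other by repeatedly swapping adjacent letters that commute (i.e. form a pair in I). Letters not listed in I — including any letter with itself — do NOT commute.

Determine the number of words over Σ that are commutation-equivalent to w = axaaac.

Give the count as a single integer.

drop 0:a onto floor
drop 1:x onto {0:a}
drop 2:a onto {1:x}
drop 3:a onto {2:a}
drop 4:a onto {3:a}
drop 5:c onto floor
ground layer = {0:a, 5:c}
drop-orders for the pieces not yet dropped (sum over which currently-grounded one goes next):
  1 to go: {4} 1  {5} 1
  2 to go: {3,4} 1  {4,5} 2
  3 to go: {2,3,4} 1  {3,4,5} 3
  4 to go: {1,2,3,4} 1  {2,3,4,5} 4
  if 0:a drops first: 5 orders
  if 5:c drops first: 1 orders
heap linearizations: 6

6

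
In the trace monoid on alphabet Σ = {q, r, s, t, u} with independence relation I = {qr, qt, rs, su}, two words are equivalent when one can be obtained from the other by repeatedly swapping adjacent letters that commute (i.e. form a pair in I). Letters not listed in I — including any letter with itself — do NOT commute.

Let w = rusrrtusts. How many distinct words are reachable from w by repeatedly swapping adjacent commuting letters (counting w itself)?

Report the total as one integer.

10

0(r) covers ∅
1(u) covers 0:r
2(s) covers ∅
3(r) covers 1:u
4(r) covers 3:r
5(t) covers 2:s, 4:r
6(u) covers 5:t
7(s) covers 5:t
8(t) covers 6:u, 7:s
9(s) covers 8:t
floor of heap: 0:r, 2:s
completions by unplaced set U, small U first (add the entries for U minus each lowest piece of U):
  |U|=1: {9}:1
  |U|=2: {8,9}:1
  |U|=3: {6,8,9}:1  {7,8,9}:1
  |U|=4: {6,7,8,9}:2
  |U|=5: {5,6,7,8,9}:2
  |U|=6: {2,5,6,7,8,9}:2  {4,5,6,7,8,9}:2
  |U|=7: {2,4,5,6,7,8,9}:4  {3,4,5,6,7,8,9}:2
  |U|=8: {1,3,4,5,6,7,8,9}:2  {2,3,4,5,6,7,8,9}:6
  start at 0(r): 8
  start at 2(s): 2
sum over floor = 10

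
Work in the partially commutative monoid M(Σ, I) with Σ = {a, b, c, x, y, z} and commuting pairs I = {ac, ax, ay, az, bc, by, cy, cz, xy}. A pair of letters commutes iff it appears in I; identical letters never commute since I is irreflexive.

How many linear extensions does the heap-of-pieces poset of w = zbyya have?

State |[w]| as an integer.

6

piece 0:z — minimal
piece 1:b rests on {0:z}
piece 2:y rests on {0:z}
piece 3:y rests on {2:y}
piece 4:a rests on {1:b}
minimal pieces: {0:z}
ways to finish when only these pieces remain (= sum over removing one remaining piece with nothing left below it):
  1 left: {3}→1  {4}→1
  2 left: {1,4}→1  {2,3}→1  {3,4}→2
  3 left: {1,3,4}→3  {2,3,4}→3
  placing 0:z first → 6 extensions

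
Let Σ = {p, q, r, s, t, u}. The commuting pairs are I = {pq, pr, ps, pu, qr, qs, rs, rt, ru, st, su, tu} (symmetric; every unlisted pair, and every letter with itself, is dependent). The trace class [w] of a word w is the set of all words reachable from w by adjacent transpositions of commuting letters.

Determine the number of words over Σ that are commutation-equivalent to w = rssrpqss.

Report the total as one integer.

drop 0:r onto floor
drop 1:s onto floor
drop 2:s onto {1:s}
drop 3:r onto {0:r}
drop 4:p onto floor
drop 5:q onto floor
drop 6:s onto {2:s}
drop 7:s onto {6:s}
ground layer = {0:r, 1:s, 4:p, 5:q}
drop-orders for the pieces not yet dropped (sum over which currently-grounded one goes next):
  1 to go: {3} 1  {4} 1  {5} 1  {7} 1
  2 to go: {0,3} 1  {3,4} 2  {3,5} 2  {3,7} 2  {4,5} 2  {4,7} 2  {5,7} 2  {6,7} 1
  3 to go: {0,3,4} 3  {0,3,5} 3  {0,3,7} 3  {2,6,7} 1  {3,4,5} 6  {3,4,7} 6  {3,5,7} 6  {3,6,7} 3  {4,5,7} 6  {4,6,7} 3  {5,6,7} 3
  4 to go: {0,3,4,5} 12  {0,3,4,7} 12  {0,3,5,7} 12  {0,3,6,7} 6  {1,2,6,7} 1  {2,3,6,7} 4  {2,4,6,7} 4  {2,5,6,7} 4  {3,4,5,7} 24  {3,4,6,7} 12  {3,5,6,7} 12  {4,5,6,7} 12
  5 to go: {0,2,3,6,7} 10  {0,3,4,5,7} 60  {0,3,4,6,7} 30  {0,3,5,6,7} 30  {1,2,3,6,7} 5  {1,2,4,6,7} 5  {1,2,5,6,7} 5  {2,3,4,6,7} 20  {2,3,5,6,7} 20  {2,4,5,6,7} 20  {3,4,5,6,7} 60
  6 to go: {0,1,2,3,6,7} 15  {0,2,3,4,6,7} 60  {0,2,3,5,6,7} 60  {0,3,4,5,6,7} 180  {1,2,3,4,6,7} 30  {1,2,3,5,6,7} 30  {1,2,4,5,6,7} 30  {2,3,4,5,6,7} 120
  if 0:r drops first: 210 orders
  if 1:s drops first: 420 orders
  if 4:p drops first: 105 orders
  if 5:q drops first: 105 orders
heap linearizations: 840

840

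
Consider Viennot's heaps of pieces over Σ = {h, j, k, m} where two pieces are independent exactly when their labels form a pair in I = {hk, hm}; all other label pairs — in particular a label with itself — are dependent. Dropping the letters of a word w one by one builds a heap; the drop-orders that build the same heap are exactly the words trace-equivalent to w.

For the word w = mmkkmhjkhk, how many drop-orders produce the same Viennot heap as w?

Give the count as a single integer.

18

piece 0:m — minimal
piece 1:m rests on {0:m}
piece 2:k rests on {1:m}
piece 3:k rests on {2:k}
piece 4:m rests on {3:k}
piece 5:h — minimal
piece 6:j rests on {4:m, 5:h}
piece 7:k rests on {6:j}
piece 8:h rests on {6:j}
piece 9:k rests on {7:k}
minimal pieces: {0:m, 5:h}
ways to finish when only these pieces remain (= sum over removing one remaining piece with nothing left below it):
  1 left: {8}→1  {9}→1
  2 left: {7,9}→1  {8,9}→2
  3 left: {7,8,9}→3
  4 left: {6,7,8,9}→3
  5 left: {4,6,7,8,9}→3  {5,6,7,8,9}→3
  6 left: {3,4,6,7,8,9}→3  {4,5,6,7,8,9}→6
  7 left: {2,3,4,6,7,8,9}→3  {3,4,5,6,7,8,9}→9
  8 left: {1,2,3,4,6,7,8,9}→3  {2,3,4,5,6,7,8,9}→12
  placing 0:m first → 15 extensions
  placing 5:h first → 3 extensions
total linear extensions = 18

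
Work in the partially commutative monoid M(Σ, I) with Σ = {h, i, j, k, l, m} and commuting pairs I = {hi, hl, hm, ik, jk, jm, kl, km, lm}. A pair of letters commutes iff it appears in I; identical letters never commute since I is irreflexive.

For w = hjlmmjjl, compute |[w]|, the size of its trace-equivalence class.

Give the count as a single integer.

28

#0=h has no predecessor
#1=j depends on [0:h]
#2=l depends on [1:j]
#3=m has no predecessor
#4=m depends on [3:m]
#5=j depends on [2:l]
#6=j depends on [5:j]
#7=l depends on [6:j]
sources: [0:h, 3:m]
N(rest) = Σ N(rest − s) over sources s of rest; N(one piece) = 1:
  size 1 → [4]=1  [7]=1
  size 2 → [3,4]=1  [4,7]=2  [6,7]=1
  size 3 → [3,4,7]=3  [4,6,7]=3  [5,6,7]=1
  size 4 → [2,5,6,7]=1  [3,4,6,7]=6  [4,5,6,7]=4
  size 5 → [1,2,5,6,7]=1  [2,4,5,6,7]=5  [3,4,5,6,7]=10
  size 6 → [0,1,2,5,6,7]=1  [1,2,4,5,6,7]=6  [2,3,4,5,6,7]=15
  first=0(h) contributes 21
  first=3(m) contributes 7
|[w]| = 28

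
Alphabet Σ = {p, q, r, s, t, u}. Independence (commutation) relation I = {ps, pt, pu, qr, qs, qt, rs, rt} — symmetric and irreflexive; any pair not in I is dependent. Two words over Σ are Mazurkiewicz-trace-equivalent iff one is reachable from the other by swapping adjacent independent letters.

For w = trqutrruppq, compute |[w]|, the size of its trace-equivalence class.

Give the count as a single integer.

72

drop 0:t onto floor
drop 1:r onto floor
drop 2:q onto floor
drop 3:u onto {0:t, 1:r, 2:q}
drop 4:t onto {3:u}
drop 5:r onto {3:u}
drop 6:r onto {5:r}
drop 7:u onto {4:t, 6:r}
drop 8:p onto {6:r}
drop 9:p onto {8:p}
drop 10:q onto {7:u, 9:p}
ground layer = {0:t, 1:r, 2:q}
drop-orders for the pieces not yet dropped (sum over which currently-grounded one goes next):
  1 to go: {10} 1
  2 to go: {7,10} 1  {9,10} 1
  3 to go: {4,7,10} 1  {7,9,10} 2  {8,9,10} 1
  4 to go: {4,7,9,10} 3  {7,8,9,10} 3
  5 to go: {4,7,8,9,10} 6  {6,7,8,9,10} 3
  6 to go: {4,6,7,8,9,10} 9  {5,6,7,8,9,10} 3
  7 to go: {4,5,6,7,8,9,10} 12
  8 to go: {3,4,5,6,7,8,9,10} 12
  9 to go: {0,3,4,5,6,7,8,9,10} 12  {1,3,4,5,6,7,8,9,10} 12  {2,3,4,5,6,7,8,9,10} 12
  if 0:t drops first: 24 orders
  if 1:r drops first: 24 orders
  if 2:q drops first: 24 orders
heap linearizations: 72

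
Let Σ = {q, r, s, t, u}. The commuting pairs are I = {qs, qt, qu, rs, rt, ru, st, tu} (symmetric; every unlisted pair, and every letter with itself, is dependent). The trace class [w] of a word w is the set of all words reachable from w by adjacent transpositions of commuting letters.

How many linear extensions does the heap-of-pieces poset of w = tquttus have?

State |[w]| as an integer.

140

drop 0:t onto floor
drop 1:q onto floor
drop 2:u onto floor
drop 3:t onto {0:t}
drop 4:t onto {3:t}
drop 5:u onto {2:u}
drop 6:s onto {5:u}
ground layer = {0:t, 1:q, 2:u}
drop-orders for the pieces not yet dropped (sum over which currently-grounded one goes next):
  1 to go: {1} 1  {4} 1  {6} 1
  2 to go: {1,4} 2  {1,6} 2  {3,4} 1  {4,6} 2  {5,6} 1
  3 to go: {0,3,4} 1  {1,3,4} 3  {1,4,6} 6  {1,5,6} 3  {2,5,6} 1  {3,4,6} 3  {4,5,6} 3
  4 to go: {0,1,3,4} 4  {0,3,4,6} 4  {1,2,5,6} 4  {1,3,4,6} 12  {1,4,5,6} 12  {2,4,5,6} 4  {3,4,5,6} 6
  5 to go: {0,1,3,4,6} 20  {0,3,4,5,6} 10  {1,2,4,5,6} 20  {1,3,4,5,6} 30  {2,3,4,5,6} 10
  if 0:t drops first: 60 orders
  if 1:q drops first: 20 orders
  if 2:u drops first: 60 orders
heap linearizations: 140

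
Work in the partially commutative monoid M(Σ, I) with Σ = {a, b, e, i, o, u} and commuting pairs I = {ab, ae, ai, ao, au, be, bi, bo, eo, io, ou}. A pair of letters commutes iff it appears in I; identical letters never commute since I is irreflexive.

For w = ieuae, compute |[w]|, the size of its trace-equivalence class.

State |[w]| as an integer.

#0=i has no predecessor
#1=e depends on [0:i]
#2=u depends on [1:e]
#3=a has no predecessor
#4=e depends on [2:u]
sources: [0:i, 3:a]
N(rest) = Σ N(rest − s) over sources s of rest; N(one piece) = 1:
  size 1 → [3]=1  [4]=1
  size 2 → [2,4]=1  [3,4]=2
  size 3 → [1,2,4]=1  [2,3,4]=3
  first=0(i) contributes 4
  first=3(a) contributes 1
|[w]| = 5

5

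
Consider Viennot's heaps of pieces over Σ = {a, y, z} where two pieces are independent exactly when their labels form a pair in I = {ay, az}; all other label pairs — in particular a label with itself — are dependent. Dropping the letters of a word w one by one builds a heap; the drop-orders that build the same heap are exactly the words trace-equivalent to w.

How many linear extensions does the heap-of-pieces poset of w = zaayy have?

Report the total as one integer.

10

#0=z has no predecessor
#1=a has no predecessor
#2=a depends on [1:a]
#3=y depends on [0:z]
#4=y depends on [3:y]
sources: [0:z, 1:a]
N(rest) = Σ N(rest − s) over sources s of rest; N(one piece) = 1:
  size 1 → [2]=1  [4]=1
  size 2 → [1,2]=1  [2,4]=2  [3,4]=1
  size 3 → [0,3,4]=1  [1,2,4]=3  [2,3,4]=3
  first=0(z) contributes 6
  first=1(a) contributes 4
|[w]| = 10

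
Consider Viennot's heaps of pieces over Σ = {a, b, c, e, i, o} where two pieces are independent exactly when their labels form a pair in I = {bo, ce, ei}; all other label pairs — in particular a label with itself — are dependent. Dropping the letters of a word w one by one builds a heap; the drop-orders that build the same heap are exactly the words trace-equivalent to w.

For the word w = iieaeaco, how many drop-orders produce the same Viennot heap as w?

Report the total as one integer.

3

drop 0:i onto floor
drop 1:i onto {0:i}
drop 2:e onto floor
drop 3:a onto {1:i, 2:e}
drop 4:e onto {3:a}
drop 5:a onto {4:e}
drop 6:c onto {5:a}
drop 7:o onto {6:c}
ground layer = {0:i, 2:e}
drop-orders for the pieces not yet dropped (sum over which currently-grounded one goes next):
  1 to go: {7} 1
  2 to go: {6,7} 1
  3 to go: {5,6,7} 1
  4 to go: {4,5,6,7} 1
  5 to go: {3,4,5,6,7} 1
  6 to go: {1,3,4,5,6,7} 1  {2,3,4,5,6,7} 1
  if 0:i drops first: 2 orders
  if 2:e drops first: 1 orders
heap linearizations: 3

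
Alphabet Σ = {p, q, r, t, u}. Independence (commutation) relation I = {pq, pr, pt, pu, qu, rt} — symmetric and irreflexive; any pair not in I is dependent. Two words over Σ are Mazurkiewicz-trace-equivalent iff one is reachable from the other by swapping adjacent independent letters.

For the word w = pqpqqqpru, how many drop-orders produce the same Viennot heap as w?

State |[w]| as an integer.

84

drop 0:p onto floor
drop 1:q onto floor
drop 2:p onto {0:p}
drop 3:q onto {1:q}
drop 4:q onto {3:q}
drop 5:q onto {4:q}
drop 6:p onto {2:p}
drop 7:r onto {5:q}
drop 8:u onto {7:r}
ground layer = {0:p, 1:q}
drop-orders for the pieces not yet dropped (sum over which currently-grounded one goes next):
  1 to go: {6} 1  {8} 1
  2 to go: {2,6} 1  {6,8} 2  {7,8} 1
  3 to go: {0,2,6} 1  {2,6,8} 3  {5,7,8} 1  {6,7,8} 3
  4 to go: {0,2,6,8} 4  {2,6,7,8} 6  {4,5,7,8} 1  {5,6,7,8} 4
  5 to go: {0,2,6,7,8} 10  {2,5,6,7,8} 10  {3,4,5,7,8} 1  {4,5,6,7,8} 5
  6 to go: {0,2,5,6,7,8} 20  {1,3,4,5,7,8} 1  {2,4,5,6,7,8} 15  {3,4,5,6,7,8} 6
  7 to go: {0,2,4,5,6,7,8} 35  {1,3,4,5,6,7,8} 7  {2,3,4,5,6,7,8} 21
  if 0:p drops first: 28 orders
  if 1:q drops first: 56 orders
heap linearizations: 84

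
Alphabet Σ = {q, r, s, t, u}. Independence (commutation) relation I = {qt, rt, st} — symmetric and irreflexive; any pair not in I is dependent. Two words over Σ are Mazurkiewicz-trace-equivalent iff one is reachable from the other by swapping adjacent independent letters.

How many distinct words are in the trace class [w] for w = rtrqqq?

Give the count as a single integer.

6

piece 0:r — minimal
piece 1:t — minimal
piece 2:r rests on {0:r}
piece 3:q rests on {2:r}
piece 4:q rests on {3:q}
piece 5:q rests on {4:q}
minimal pieces: {0:r, 1:t}
ways to finish when only these pieces remain (= sum over removing one remaining piece with nothing left below it):
  1 left: {1}→1  {5}→1
  2 left: {1,5}→2  {4,5}→1
  3 left: {1,4,5}→3  {3,4,5}→1
  4 left: {1,3,4,5}→4  {2,3,4,5}→1
  placing 0:r first → 5 extensions
  placing 1:t first → 1 extensions
total linear extensions = 6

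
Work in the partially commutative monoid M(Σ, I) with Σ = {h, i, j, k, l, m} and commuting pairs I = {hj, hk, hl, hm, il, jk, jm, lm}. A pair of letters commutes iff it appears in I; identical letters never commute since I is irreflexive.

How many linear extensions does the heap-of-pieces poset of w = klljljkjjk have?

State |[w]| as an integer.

#0=k has no predecessor
#1=l depends on [0:k]
#2=l depends on [1:l]
#3=j depends on [2:l]
#4=l depends on [3:j]
#5=j depends on [4:l]
#6=k depends on [4:l]
#7=j depends on [5:j]
#8=j depends on [7:j]
#9=k depends on [6:k]
sources: [0:k]
N(rest) = Σ N(rest − s) over sources s of rest; N(one piece) = 1:
  size 1 → [8]=1  [9]=1
  size 2 → [6,9]=1  [7,8]=1  [8,9]=2
  size 3 → [5,7,8]=1  [6,8,9]=3  [7,8,9]=3
  size 4 → [5,7,8,9]=4  [6,7,8,9]=6
  size 5 → [5,6,7,8,9]=10
  size 6 → [4,5,6,7,8,9]=10
  size 7 → [3,4,5,6,7,8,9]=10
  size 8 → [2,3,4,5,6,7,8,9]=10
  first=0(k) contributes 10

10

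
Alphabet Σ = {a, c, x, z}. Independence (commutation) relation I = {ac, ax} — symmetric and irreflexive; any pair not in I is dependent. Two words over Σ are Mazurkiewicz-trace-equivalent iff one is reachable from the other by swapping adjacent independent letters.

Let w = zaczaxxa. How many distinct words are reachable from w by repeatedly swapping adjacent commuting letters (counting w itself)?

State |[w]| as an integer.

12

0(z) covers ∅
1(a) covers 0:z
2(c) covers 0:z
3(z) covers 1:a, 2:c
4(a) covers 3:z
5(x) covers 3:z
6(x) covers 5:x
7(a) covers 4:a
floor of heap: 0:z
completions by unplaced set U, small U first (add the entries for U minus each lowest piece of U):
  |U|=1: {6}:1  {7}:1
  |U|=2: {4,7}:1  {5,6}:1  {6,7}:2
  |U|=3: {4,6,7}:3  {5,6,7}:3
  |U|=4: {4,5,6,7}:6
  |U|=5: {3,4,5,6,7}:6
  |U|=6: {1,3,4,5,6,7}:6  {2,3,4,5,6,7}:6
  start at 0(z): 12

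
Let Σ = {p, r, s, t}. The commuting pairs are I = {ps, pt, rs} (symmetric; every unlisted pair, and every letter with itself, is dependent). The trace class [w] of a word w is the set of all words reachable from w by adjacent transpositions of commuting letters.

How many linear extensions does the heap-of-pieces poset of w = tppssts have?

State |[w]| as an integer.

piece 0:t — minimal
piece 1:p — minimal
piece 2:p rests on {1:p}
piece 3:s rests on {0:t}
piece 4:s rests on {3:s}
piece 5:t rests on {4:s}
piece 6:s rests on {5:t}
minimal pieces: {0:t, 1:p}
ways to finish when only these pieces remain (= sum over removing one remaining piece with nothing left below it):
  1 left: {2}→1  {6}→1
  2 left: {1,2}→1  {2,6}→2  {5,6}→1
  3 left: {1,2,6}→3  {2,5,6}→3  {4,5,6}→1
  4 left: {1,2,5,6}→6  {2,4,5,6}→4  {3,4,5,6}→1
  5 left: {0,3,4,5,6}→1  {1,2,4,5,6}→10  {2,3,4,5,6}→5
  placing 0:t first → 15 extensions
  placing 1:p first → 6 extensions
total linear extensions = 21

21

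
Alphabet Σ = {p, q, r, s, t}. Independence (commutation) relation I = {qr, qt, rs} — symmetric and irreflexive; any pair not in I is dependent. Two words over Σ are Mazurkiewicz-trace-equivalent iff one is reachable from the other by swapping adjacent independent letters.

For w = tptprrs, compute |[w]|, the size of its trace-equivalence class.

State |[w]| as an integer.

3

0(t) covers ∅
1(p) covers 0:t
2(t) covers 1:p
3(p) covers 2:t
4(r) covers 3:p
5(r) covers 4:r
6(s) covers 3:p
floor of heap: 0:t
completions by unplaced set U, small U first (add the entries for U minus each lowest piece of U):
  |U|=1: {5}:1  {6}:1
  |U|=2: {4,5}:1  {5,6}:2
  |U|=3: {4,5,6}:3
  |U|=4: {3,4,5,6}:3
  |U|=5: {2,3,4,5,6}:3
  start at 0(t): 3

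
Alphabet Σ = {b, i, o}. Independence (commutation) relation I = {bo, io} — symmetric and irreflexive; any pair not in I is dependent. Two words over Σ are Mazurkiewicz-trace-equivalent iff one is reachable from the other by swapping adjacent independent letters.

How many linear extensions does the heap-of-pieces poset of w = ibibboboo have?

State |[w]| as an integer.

84

piece 0:i — minimal
piece 1:b rests on {0:i}
piece 2:i rests on {1:b}
piece 3:b rests on {2:i}
piece 4:b rests on {3:b}
piece 5:o — minimal
piece 6:b rests on {4:b}
piece 7:o rests on {5:o}
piece 8:o rests on {7:o}
minimal pieces: {0:i, 5:o}
ways to finish when only these pieces remain (= sum over removing one remaining piece with nothing left below it):
  1 left: {6}→1  {8}→1
  2 left: {4,6}→1  {6,8}→2  {7,8}→1
  3 left: {3,4,6}→1  {4,6,8}→3  {5,7,8}→1  {6,7,8}→3
  4 left: {2,3,4,6}→1  {3,4,6,8}→4  {4,6,7,8}→6  {5,6,7,8}→4
  5 left: {1,2,3,4,6}→1  {2,3,4,6,8}→5  {3,4,6,7,8}→10  {4,5,6,7,8}→10
  6 left: {0,1,2,3,4,6}→1  {1,2,3,4,6,8}→6  {2,3,4,6,7,8}→15  {3,4,5,6,7,8}→20
  7 left: {0,1,2,3,4,6,8}→7  {1,2,3,4,6,7,8}→21  {2,3,4,5,6,7,8}→35
  placing 0:i first → 56 extensions
  placing 5:o first → 28 extensions
total linear extensions = 84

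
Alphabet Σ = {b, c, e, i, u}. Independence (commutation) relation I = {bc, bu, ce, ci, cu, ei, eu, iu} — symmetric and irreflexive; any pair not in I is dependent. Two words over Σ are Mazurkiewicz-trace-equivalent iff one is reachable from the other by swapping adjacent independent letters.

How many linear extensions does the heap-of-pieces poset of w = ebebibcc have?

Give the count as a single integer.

28

0(e) covers ∅
1(b) covers 0:e
2(e) covers 1:b
3(b) covers 2:e
4(i) covers 3:b
5(b) covers 4:i
6(c) covers ∅
7(c) covers 6:c
floor of heap: 0:e, 6:c
completions by unplaced set U, small U first (add the entries for U minus each lowest piece of U):
  |U|=1: {5}:1  {7}:1
  |U|=2: {4,5}:1  {5,7}:2  {6,7}:1
  |U|=3: {3,4,5}:1  {4,5,7}:3  {5,6,7}:3
  |U|=4: {2,3,4,5}:1  {3,4,5,7}:4  {4,5,6,7}:6
  |U|=5: {1,2,3,4,5}:1  {2,3,4,5,7}:5  {3,4,5,6,7}:10
  |U|=6: {0,1,2,3,4,5}:1  {1,2,3,4,5,7}:6  {2,3,4,5,6,7}:15
  start at 0(e): 21
  start at 6(c): 7
sum over floor = 28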